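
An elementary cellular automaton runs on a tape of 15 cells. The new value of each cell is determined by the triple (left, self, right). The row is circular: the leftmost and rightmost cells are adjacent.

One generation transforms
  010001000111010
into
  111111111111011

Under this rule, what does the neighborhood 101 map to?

At position 12 the neighborhood is 101; the next row has 0 there.

0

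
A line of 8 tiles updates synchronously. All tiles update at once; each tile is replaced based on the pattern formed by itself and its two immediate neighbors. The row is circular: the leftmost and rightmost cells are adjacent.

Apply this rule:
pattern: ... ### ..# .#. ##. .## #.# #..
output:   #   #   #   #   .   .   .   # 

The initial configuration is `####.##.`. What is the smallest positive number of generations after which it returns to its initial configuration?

.##.....
#..#####
.##.####
.....##.
#####..#
####.##.

6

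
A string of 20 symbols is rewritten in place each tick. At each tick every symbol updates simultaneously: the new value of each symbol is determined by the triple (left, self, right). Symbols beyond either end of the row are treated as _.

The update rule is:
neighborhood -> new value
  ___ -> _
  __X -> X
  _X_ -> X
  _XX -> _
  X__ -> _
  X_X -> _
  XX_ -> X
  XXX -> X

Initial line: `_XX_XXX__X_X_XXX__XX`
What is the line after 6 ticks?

tick 1: X_X__XX_XX_X__XX_X_X
tick 2: X_X_X_X__X_X_X_X_X_X
tick 3: X_X_X_X_XX_X_X_X_X_X
tick 4: X_X_X_X__X_X_X_X_X_X  (repeats tick 2; period 2)
tick 6: X_X_X_X__X_X_X_X_X_X

X_X_X_X__X_X_X_X_X_X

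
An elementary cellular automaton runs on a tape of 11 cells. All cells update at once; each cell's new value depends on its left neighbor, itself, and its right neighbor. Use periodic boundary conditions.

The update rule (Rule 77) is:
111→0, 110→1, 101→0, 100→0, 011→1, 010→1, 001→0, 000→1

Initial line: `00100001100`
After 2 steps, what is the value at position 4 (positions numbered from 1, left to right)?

0

step 1: 10101101101
step 2: 10101101101
position 4 holds 0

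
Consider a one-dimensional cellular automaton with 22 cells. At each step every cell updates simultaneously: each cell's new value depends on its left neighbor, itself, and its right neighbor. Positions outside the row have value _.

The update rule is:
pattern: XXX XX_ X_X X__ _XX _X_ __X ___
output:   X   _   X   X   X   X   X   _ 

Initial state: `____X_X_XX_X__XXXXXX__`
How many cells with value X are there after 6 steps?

___XXXXXX_XXXXXXXXX_X_
__XXXXXX_XXXXXXXXX_XXX
_XXXXXX_XXXXXXXXX_XXX_
XXXXXX_XXXXXXXXX_XXX_X
XXXXX_XXXXXXXXX_XXX_XX
XXXX_XXXXXXXXX_XXX_XX_
count of X: 18

18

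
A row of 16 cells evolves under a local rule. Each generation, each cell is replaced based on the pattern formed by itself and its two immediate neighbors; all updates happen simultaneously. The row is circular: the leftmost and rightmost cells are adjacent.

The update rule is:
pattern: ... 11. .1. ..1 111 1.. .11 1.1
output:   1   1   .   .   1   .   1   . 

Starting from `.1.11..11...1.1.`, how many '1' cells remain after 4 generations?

...11..11.1.....
11.11..11...1111
11.11..11.1.1111
11.11..11...1111
count of 1: 10

10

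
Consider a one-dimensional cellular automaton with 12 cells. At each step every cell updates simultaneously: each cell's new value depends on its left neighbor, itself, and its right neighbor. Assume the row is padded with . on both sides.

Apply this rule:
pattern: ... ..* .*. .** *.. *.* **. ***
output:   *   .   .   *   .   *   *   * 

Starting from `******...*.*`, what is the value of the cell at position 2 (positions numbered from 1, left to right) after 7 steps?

*

******.*..*.
*******.....
*******.****
************
************  (fixed point — unchanged through step 7)
position 2 holds *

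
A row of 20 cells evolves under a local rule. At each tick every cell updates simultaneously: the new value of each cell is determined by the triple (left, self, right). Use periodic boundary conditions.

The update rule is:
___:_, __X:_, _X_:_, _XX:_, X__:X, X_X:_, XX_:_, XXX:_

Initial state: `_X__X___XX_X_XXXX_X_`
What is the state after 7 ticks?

_____X__X__X________

__X__X_____________X
X__X__X_____________
_X__X__X____________
__X__X__X___________
___X__X__X__________
____X__X__X_________
_____X__X__X________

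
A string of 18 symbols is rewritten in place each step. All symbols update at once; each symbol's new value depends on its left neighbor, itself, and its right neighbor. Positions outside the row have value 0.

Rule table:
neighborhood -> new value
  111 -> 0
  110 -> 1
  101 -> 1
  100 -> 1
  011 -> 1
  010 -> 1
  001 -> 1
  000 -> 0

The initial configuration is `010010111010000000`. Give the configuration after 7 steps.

101111110000111111

111111101111000000
100000111001100000
110001101111110000
111011111000011000
101110001100111100
111011011111100110
101111110000111111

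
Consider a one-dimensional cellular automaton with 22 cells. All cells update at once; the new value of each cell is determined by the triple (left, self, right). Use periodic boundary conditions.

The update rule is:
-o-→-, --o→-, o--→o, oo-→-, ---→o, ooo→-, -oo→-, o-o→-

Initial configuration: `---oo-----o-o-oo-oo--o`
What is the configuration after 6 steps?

oo-----ooooooooo--o---

oo---oooo----------o--
--oo-----ooooooooo--o-
o---oooo----------o--o
-oo-----ooooooooo--o--
---oooo----------o--oo
oo-----ooooooooo--o---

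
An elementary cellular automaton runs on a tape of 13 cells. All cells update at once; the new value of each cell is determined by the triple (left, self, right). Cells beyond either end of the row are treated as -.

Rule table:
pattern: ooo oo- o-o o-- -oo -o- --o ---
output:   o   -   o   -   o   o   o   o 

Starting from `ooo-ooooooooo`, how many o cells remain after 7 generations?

oo-ooooooooo-
o-ooooooooo--
oooooooooo--o
ooooooooo--oo
oooooooo--oo-
ooooooo--oo--
oooooo--oo--o
count of o: 9

9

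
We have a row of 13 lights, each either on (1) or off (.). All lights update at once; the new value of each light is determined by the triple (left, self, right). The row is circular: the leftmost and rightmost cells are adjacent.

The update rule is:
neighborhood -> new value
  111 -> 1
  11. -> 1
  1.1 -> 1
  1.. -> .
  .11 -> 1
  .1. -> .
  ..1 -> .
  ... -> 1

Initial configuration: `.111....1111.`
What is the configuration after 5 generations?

.111.11.1111.
.11111111111.
.11111111111.  (fixed point — unchanged through generation 5)

.11111111111.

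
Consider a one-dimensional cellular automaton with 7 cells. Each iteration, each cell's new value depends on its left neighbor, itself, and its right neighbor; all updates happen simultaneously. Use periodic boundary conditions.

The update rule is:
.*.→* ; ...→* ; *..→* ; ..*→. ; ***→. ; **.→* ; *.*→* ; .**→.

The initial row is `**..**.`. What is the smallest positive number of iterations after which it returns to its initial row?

7

.**..**
*.**..*
**.**..
.**.**.
..**.**
*..**.*
**..**.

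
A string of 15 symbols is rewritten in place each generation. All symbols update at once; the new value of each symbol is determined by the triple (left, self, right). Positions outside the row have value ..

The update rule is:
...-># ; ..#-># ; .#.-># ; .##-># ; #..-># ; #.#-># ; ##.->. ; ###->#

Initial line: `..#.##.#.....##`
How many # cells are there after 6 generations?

generation 1: #####.########.
generation 2: ####.########.#
generation 3: ###.########.##
generation 4: ##.########.##.
generation 5: #.########.##.#
generation 6: #########.##.##
count of #: 13

13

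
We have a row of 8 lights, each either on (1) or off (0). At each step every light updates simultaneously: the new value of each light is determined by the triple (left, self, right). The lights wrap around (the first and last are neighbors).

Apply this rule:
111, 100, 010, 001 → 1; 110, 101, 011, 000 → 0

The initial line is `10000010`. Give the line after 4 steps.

step 1: 11000110
step 2: 00101000
step 3: 01101100
step 4: 10000010

10000010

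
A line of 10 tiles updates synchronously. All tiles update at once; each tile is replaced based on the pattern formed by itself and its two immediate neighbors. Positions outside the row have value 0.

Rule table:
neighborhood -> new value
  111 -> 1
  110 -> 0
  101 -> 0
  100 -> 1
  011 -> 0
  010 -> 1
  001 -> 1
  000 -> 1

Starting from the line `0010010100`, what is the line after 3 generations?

1111110111
0111100010
1011011111

1011011111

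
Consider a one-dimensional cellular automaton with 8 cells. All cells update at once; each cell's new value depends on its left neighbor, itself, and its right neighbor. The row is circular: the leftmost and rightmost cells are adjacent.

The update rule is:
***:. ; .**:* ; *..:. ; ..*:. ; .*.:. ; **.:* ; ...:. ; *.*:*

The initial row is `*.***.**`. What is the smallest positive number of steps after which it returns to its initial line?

2

***.***.
*.***.**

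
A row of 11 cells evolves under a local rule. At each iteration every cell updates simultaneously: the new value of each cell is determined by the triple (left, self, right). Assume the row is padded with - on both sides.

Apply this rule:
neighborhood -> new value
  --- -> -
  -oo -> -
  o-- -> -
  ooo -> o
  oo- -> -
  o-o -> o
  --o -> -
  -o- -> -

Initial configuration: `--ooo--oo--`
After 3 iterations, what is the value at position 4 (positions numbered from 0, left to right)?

---o-------
-----------
-----------
position 4 holds -

-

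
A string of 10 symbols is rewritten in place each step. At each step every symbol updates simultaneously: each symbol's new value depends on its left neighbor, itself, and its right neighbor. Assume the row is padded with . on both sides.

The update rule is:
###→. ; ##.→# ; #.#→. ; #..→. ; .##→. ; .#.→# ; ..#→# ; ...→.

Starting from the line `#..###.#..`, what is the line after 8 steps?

#.#.##.#..

#.#..#.#..
#.#.##.#..
#.#..#.#..  (repeats step 1; period 2)
step 8: #.#.##.#..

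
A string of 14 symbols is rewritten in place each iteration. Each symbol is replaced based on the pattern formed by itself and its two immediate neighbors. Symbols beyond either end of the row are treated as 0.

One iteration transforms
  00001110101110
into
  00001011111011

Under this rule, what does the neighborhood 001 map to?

At position 3 the neighborhood is 001; the next row has 0 there.

0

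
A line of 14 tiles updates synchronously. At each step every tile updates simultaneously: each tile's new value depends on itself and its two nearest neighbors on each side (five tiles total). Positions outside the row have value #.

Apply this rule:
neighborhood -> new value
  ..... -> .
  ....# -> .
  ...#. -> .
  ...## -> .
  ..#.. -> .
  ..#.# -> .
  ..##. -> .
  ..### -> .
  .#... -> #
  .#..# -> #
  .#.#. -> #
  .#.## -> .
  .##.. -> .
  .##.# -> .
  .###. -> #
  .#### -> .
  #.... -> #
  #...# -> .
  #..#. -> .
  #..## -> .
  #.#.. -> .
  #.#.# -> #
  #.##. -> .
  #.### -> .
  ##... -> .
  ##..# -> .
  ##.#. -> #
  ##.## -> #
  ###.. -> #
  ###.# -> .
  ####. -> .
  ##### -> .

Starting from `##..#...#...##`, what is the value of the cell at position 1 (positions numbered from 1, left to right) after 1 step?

.#...#...#....
position 1 holds .

.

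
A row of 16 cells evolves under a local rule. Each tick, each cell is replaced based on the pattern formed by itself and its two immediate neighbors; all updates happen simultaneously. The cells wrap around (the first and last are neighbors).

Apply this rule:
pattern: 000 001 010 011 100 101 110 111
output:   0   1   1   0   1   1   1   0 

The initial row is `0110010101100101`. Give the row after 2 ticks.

1011111110111111
1100000011000000

1100000011000000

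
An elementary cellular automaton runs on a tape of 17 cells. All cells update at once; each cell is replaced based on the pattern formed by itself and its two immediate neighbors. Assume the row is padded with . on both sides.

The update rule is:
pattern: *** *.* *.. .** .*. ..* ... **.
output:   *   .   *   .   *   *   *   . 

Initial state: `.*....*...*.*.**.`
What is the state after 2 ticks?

.*********..*****

tick 1: ***********.*...*
tick 2: .*********..*****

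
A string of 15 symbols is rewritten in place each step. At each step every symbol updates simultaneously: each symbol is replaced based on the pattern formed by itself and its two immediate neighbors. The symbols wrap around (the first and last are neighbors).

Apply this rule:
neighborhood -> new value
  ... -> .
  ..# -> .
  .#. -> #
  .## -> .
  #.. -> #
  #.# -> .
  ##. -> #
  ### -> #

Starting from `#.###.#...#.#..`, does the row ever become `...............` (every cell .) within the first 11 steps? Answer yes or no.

#..##.##..#.##.
##..#..##.#..#.
.##.##..#.##.#.
..#..##.#..#.##
#.##..#.##.#..#
#..##.#..#.##..
##..#.##.#..##.
.##.#..#.##..#.
..#.##.#..##.##
#.#..#.##..#..#
#.##.#..##.##..
step 11 is #.##.#..##.##.., still not uniform .

no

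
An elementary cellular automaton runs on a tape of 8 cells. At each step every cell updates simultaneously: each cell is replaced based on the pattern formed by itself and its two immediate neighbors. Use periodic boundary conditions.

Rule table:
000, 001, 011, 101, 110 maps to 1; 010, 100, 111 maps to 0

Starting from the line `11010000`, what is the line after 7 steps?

11100111
00101100
11011101
01110111
11011101  (repeats step 3; period 2)
step 7: 11011101

11011101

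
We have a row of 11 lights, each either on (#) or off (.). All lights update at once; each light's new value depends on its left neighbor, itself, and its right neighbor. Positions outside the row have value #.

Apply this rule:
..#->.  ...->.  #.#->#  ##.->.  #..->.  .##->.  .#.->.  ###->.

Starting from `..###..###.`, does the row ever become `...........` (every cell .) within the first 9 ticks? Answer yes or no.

yes

tick 1: ..........#
tick 2: ...........
all cells are . at tick 2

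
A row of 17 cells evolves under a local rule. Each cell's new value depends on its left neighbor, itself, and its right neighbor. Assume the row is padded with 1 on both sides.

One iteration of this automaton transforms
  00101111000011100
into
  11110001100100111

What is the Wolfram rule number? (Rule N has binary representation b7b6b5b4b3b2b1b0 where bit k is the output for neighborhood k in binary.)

118

position 5: 111 → 0  (bit 7 = 0)
position 7: 110 → 1  (bit 6 = 1)
position 3: 101 → 1  (bit 5 = 1)
position 0: 100 → 1  (bit 4 = 1)
position 4: 011 → 0  (bit 3 = 0)
position 2: 010 → 1  (bit 2 = 1)
position 1: 001 → 1  (bit 1 = 1)
position 9: 000 → 0  (bit 0 = 0)
bits b7..b0 = 01110110 = 118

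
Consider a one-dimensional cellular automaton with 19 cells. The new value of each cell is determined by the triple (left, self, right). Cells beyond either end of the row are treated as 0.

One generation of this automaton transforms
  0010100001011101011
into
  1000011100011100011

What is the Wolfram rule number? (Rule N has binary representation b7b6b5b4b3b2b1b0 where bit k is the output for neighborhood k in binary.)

217

position 12: 111 → 1  (bit 7 = 1)
position 13: 110 → 1  (bit 6 = 1)
position 3: 101 → 0  (bit 5 = 0)
position 5: 100 → 1  (bit 4 = 1)
position 11: 011 → 1  (bit 3 = 1)
position 2: 010 → 0  (bit 2 = 0)
position 1: 001 → 0  (bit 1 = 0)
position 0: 000 → 1  (bit 0 = 1)
bits b7..b0 = 11011001 = 217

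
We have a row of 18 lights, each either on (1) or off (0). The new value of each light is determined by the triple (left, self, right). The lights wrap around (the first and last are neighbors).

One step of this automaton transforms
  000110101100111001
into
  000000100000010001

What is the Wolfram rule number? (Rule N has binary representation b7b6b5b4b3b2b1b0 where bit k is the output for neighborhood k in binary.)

position 13: 111 → 1  (bit 7 = 1)
position 4: 110 → 0  (bit 6 = 0)
position 5: 101 → 0  (bit 5 = 0)
position 0: 100 → 0  (bit 4 = 0)
position 3: 011 → 0  (bit 3 = 0)
position 6: 010 → 1  (bit 2 = 1)
position 2: 001 → 0  (bit 1 = 0)
position 1: 000 → 0  (bit 0 = 0)
bits b7..b0 = 10000100 = 132

132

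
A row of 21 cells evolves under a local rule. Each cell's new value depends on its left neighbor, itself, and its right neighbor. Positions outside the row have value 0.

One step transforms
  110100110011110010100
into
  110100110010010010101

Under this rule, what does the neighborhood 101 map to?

0

At position 2 the neighborhood is 101; the next row has 0 there.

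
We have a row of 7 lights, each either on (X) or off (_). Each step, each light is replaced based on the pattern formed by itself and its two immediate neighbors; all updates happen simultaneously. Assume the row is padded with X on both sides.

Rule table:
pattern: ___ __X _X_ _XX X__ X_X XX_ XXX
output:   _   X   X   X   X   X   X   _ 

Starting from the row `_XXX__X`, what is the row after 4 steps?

XX_XXXX
_XXX___
XX_XX_X
_XXXXXX

_XXXXXX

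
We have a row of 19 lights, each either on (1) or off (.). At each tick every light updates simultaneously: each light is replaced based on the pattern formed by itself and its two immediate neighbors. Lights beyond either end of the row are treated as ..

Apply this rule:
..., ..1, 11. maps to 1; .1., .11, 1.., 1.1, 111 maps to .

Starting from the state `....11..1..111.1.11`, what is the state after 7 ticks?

1....1.....1.1..1..

1111.1.1..1..1....1
...1.....1..1..111.
111..1111..1..1..1.
..1.1...1.1..1..1..
11....11....1..1..1
.1.111.1.111..1..1.
1....1.....1.1..1..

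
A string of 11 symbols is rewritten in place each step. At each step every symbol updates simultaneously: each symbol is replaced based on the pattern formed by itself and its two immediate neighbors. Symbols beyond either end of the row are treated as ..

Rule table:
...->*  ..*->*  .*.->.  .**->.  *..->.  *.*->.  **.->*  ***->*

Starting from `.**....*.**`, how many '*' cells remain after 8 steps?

*.*.***...*
.....**.**.
*****.*..*.
.****...*..
*.***.**..*
...**..*.*.
***.*.*....
.**.....***
count of *: 5

5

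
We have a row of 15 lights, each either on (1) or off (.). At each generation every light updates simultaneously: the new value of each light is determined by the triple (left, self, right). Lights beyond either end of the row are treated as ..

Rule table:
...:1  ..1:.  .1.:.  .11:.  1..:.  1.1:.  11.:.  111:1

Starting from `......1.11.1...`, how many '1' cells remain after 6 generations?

11111........11
.111..111111...
..1....1111..11
1...11..11.....
..1........1111
1...111111..11.
count of 1: 9

9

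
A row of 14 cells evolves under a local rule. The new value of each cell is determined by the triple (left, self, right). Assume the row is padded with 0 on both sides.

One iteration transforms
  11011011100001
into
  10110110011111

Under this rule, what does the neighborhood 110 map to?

0

At position 1 the neighborhood is 110; the next row has 0 there.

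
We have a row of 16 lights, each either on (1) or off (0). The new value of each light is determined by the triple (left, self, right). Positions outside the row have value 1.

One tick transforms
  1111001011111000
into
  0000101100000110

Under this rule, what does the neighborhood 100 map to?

At position 4 the neighborhood is 100; the next row has 1 there.

1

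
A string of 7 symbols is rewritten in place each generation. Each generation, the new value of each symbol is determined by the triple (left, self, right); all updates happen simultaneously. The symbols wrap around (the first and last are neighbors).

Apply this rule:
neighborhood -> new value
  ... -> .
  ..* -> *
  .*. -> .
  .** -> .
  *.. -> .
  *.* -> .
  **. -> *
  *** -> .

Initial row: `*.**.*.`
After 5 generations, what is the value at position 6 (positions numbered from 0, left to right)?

...*...
..*....
.*.....
*......
......*
position 6 holds *

*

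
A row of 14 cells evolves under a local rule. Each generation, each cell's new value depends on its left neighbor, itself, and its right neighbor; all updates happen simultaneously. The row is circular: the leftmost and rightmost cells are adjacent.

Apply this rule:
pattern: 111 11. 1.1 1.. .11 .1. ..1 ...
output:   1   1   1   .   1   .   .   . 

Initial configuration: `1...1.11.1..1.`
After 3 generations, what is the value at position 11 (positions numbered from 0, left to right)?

.

generation 1: .....1111....1
generation 2: .....1111.....
generation 3: .....1111.....
position 11 holds .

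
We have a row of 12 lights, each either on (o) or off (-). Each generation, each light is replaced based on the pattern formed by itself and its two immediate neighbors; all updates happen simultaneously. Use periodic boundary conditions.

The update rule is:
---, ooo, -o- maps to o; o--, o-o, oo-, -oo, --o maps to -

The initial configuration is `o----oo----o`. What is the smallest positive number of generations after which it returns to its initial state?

--oo----oo--
o----oo----o

2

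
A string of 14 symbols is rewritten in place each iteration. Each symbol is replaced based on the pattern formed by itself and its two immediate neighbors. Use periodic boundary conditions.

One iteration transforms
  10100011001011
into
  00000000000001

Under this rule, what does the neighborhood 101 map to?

0

At position 1 the neighborhood is 101; the next row has 0 there.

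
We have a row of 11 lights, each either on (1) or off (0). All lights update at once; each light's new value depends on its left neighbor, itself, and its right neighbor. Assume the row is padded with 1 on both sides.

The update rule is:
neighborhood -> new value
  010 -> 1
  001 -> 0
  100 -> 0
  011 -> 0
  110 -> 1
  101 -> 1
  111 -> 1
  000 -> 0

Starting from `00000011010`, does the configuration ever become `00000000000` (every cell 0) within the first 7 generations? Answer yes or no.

00000001111
00000000111
00000000011
00000000001
00000000000
all cells are 0 at generation 5

yes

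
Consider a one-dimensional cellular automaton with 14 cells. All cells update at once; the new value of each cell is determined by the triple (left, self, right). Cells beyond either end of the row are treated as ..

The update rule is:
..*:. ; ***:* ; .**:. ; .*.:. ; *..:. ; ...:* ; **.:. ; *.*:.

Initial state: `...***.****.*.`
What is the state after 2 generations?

**..*...**....
......*....***

......*....***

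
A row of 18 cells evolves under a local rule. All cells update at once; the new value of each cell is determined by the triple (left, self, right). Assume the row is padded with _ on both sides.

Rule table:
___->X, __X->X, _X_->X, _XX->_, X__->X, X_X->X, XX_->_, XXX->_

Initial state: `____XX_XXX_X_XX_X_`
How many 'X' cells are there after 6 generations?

8

XXXX__X___XXX__XXX
____XXXXXX___XX___
XXXX______XXX__XXX
____XXXXXX___XX___  (repeats generation 2; period 2)
generation 6: ____XXXXXX___XX___
count of X: 8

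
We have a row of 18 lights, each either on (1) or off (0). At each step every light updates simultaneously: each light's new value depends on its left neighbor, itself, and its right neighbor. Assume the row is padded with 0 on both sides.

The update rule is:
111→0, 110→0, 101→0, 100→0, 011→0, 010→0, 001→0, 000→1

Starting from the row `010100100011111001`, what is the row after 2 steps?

111111100011111111

000000001000000000
111111100011111111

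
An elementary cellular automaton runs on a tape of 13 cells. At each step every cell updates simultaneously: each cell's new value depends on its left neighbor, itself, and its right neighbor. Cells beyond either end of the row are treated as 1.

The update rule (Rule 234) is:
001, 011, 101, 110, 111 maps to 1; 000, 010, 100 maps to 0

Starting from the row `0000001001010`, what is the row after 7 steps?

0000010010101
0000100101011
0001001010111
0010010101111
0100101011111
1001010111111
1010101111111

1010101111111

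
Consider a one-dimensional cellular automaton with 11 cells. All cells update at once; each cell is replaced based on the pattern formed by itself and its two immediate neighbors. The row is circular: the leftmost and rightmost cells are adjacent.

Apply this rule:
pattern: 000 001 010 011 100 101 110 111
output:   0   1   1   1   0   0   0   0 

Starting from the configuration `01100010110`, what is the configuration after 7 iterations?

11011001100

11000110100
10001100101
00011001101
00110011001
01100110011
01001100110
11011001100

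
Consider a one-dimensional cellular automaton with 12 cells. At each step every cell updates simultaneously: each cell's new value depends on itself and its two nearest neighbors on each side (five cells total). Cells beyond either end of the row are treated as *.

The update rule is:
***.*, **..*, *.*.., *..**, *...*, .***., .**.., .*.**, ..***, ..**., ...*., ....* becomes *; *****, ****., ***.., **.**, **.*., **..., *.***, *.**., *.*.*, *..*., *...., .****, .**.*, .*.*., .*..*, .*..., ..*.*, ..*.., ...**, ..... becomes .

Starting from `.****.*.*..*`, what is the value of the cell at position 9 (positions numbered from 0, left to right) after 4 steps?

....*...*.**
..**..**.*..
*******..*.*
.......*..*.
position 9 holds .

.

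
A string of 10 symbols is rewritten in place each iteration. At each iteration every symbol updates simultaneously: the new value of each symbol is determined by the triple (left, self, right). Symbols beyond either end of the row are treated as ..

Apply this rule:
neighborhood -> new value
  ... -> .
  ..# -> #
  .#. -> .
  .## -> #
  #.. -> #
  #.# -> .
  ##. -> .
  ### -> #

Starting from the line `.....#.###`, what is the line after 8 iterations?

##.#......

....#..##.
...#.###.#
..#..##...
.#.###.#..
#..##...#.
.###.#.#.#
###.......
##.#......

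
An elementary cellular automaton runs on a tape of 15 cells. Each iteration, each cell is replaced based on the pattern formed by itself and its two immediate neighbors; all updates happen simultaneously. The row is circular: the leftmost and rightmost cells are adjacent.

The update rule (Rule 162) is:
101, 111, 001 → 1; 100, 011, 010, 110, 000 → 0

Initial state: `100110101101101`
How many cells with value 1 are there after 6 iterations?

5

iteration 1: 001001010010010
iteration 2: 010010100100100
iteration 3: 100101001001000
iteration 4: 001010010010001
iteration 5: 010100100100010
iteration 6: 101001001000100
count of 1: 5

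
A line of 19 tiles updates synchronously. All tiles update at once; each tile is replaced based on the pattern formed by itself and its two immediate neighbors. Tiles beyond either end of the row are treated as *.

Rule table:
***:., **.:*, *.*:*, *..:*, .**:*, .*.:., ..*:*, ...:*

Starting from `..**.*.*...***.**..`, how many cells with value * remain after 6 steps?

*****.*.****.******
....**.**..***.....
************.******
...........***.....
************.******  (repeats step 3; period 2)
step 6: ...........***.....
count of *: 3

3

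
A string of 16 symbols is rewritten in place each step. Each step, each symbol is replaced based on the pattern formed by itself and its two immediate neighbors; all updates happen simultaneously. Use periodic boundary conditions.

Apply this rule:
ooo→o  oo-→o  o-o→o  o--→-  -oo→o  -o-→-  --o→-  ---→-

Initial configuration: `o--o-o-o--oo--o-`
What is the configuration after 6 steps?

----------oo----

----o-o---oo---o
-----o----oo----
----------oo----
----------oo----  (fixed point — unchanged through step 6)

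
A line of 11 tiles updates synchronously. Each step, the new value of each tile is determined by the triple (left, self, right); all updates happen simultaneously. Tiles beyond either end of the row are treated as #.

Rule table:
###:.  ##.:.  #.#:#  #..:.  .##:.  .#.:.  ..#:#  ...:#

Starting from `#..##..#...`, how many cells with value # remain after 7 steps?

4

..#...#..##
.#..##..#..
#..#...#..#
..#..##..#.
.#..#...#.#
#..#..##.#.
..#..#..#.#
count of #: 4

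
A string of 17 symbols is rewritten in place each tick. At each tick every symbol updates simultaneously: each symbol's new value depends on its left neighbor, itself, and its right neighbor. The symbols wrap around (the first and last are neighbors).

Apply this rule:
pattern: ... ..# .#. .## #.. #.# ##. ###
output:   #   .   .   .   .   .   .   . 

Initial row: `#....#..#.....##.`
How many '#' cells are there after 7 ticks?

..##......###....
#....####.....###
..##......###....  (repeats tick 1; period 2)
tick 7: ..##......###....
count of #: 5

5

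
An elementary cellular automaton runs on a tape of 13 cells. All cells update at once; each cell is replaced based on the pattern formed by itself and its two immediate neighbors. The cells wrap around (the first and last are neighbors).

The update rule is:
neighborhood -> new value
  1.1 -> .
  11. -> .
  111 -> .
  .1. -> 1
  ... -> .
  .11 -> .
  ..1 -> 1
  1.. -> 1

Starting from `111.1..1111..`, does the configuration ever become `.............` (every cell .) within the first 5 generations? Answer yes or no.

....111....11
1..1...1..1..
11111.1111111
.............
all cells are . at generation 4

yes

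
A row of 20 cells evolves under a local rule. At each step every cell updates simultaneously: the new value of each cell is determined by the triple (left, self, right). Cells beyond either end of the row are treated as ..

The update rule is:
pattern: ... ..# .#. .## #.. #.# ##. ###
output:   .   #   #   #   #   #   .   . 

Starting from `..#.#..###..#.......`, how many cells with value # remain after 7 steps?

15

.#######..####......
##......###...#.....
#.#....##..#.###....
####..##.#####..#...
#...###.##....####..
##.##..##.#..##...#.
#.##.###.#####.#.###
count of #: 15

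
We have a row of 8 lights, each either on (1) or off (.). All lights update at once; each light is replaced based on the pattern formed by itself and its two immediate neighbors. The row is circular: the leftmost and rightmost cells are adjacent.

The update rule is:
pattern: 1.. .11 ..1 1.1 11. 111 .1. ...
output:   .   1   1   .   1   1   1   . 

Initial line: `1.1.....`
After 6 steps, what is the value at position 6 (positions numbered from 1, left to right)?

1

1.1....1
1.1...11
1.1..111
1.1.1111
1.1.1111  (fixed point — unchanged through step 6)
position 6 holds 1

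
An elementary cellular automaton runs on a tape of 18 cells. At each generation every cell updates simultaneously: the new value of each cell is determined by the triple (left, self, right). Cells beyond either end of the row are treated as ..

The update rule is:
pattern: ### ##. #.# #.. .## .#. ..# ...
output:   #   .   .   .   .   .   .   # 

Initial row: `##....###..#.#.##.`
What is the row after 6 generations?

####.........#....

generation 1: ...##..#..........
generation 2: ##.......#########
generation 3: ...#####..#######.
generation 4: ##..###....#####..
generation 5: .....#..##..###..#
generation 6: ####.........#....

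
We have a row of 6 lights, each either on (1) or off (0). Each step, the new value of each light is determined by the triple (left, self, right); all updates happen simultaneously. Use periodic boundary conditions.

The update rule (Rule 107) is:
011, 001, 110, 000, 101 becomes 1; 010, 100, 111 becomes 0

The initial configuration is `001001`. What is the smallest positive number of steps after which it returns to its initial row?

3

010010
100100
001001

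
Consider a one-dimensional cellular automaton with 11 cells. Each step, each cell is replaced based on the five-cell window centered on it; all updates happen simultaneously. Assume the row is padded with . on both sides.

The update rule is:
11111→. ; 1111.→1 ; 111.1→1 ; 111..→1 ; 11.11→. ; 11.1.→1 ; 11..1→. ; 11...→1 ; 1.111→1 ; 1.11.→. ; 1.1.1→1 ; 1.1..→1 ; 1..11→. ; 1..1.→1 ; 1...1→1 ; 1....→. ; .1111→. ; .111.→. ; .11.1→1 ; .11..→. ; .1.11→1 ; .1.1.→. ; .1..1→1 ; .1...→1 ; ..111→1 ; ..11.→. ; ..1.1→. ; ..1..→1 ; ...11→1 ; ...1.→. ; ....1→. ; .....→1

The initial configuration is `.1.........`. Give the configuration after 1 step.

.11.1111111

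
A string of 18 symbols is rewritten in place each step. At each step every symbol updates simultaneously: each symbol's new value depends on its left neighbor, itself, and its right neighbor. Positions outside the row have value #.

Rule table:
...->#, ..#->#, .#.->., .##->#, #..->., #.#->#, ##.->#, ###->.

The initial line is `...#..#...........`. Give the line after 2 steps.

.##..#..##########
###.#..##.........

###.#..##.........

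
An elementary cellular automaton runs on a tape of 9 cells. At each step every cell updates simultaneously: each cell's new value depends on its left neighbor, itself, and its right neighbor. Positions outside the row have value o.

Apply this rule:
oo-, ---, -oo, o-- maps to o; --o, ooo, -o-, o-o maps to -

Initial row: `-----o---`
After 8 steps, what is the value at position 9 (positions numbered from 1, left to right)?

-

oooo--oo-
---oo-oo-
oo-oo-oo-
-o-oo-oo-
---oo-oo-  (repeats step 2; period 3)
step 8: ---oo-oo-
position 9 holds -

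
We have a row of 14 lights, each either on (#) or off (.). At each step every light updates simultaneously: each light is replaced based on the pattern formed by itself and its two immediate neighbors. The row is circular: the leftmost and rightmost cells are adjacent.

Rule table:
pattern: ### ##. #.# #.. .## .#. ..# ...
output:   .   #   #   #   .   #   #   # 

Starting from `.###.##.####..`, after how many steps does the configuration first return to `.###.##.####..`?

28

#..##.##...###
###.##.####...
..##.##...####
##.##.####...#
.##.##...####.
#.##.####...##
##.##...####..
.##.####...###
#.##...####..#
##.####...###.
.##...####..##
#.####...###.#
##...####..##.
.####...###.##
#...####..##.#
####...###.##.
...####..##.##
###...###.##.#
..####..##.##.
##...###.##.##
.####..##.##..
#...###.##.###
####..##.##...
...###.##.####
###..##.##...#
..###.##.####.
##..##.##...##
.###.##.####..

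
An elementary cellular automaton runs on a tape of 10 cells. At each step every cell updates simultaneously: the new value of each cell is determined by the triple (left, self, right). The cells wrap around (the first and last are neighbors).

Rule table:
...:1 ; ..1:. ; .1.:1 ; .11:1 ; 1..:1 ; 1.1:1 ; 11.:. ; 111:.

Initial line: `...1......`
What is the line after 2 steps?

..11......

11.1111111
..11......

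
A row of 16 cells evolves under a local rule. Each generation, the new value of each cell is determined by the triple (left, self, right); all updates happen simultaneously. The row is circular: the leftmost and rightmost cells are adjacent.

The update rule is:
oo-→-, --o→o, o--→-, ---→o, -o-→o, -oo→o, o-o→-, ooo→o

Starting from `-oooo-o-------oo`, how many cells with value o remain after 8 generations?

-ooo--o-ooooooo-
ooo--oo-oooooo--
oo--oo--ooooo--o
o--oo--ooooo--oo
--oo--ooooo--ooo
-oo--ooooo--ooo-
oo--ooooo--ooo--
o--ooooo--ooo--o
count of o: 10

10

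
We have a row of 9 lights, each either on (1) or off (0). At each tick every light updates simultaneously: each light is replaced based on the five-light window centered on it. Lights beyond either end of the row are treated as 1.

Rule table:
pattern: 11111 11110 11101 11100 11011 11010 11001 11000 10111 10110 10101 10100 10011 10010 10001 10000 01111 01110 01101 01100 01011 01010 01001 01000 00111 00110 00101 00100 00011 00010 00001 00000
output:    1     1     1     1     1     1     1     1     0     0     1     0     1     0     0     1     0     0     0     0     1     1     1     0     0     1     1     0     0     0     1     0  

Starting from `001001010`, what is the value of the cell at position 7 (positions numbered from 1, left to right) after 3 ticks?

100101111
110110011
111001100
position 7 holds 1

1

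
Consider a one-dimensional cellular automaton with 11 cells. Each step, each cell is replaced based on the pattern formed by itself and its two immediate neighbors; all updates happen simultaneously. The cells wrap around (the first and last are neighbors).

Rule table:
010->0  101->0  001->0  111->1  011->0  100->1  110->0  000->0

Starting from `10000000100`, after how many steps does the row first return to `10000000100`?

11

01000000010
00100000001
10010000000
01001000000
00100100000
00010010000
00001001000
00000100100
00000010010
00000001001
10000000100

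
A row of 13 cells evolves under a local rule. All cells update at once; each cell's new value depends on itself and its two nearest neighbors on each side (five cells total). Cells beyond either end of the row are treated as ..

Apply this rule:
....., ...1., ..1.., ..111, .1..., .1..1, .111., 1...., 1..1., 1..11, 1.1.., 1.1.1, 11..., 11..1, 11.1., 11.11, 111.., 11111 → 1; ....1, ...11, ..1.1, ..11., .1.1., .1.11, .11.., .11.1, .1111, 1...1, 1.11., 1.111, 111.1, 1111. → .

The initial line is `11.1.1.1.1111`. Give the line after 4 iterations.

..11.1..1.111

..11.1.1....1
....11.111.11
11....1.1.1..
..11.1..1.111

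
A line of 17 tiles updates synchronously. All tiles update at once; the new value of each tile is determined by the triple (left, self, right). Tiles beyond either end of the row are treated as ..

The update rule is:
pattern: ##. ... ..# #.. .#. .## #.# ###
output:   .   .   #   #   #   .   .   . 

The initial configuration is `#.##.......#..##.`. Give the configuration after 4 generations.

.....##....####..

#...#.....####..#
##.###...#....###
......#.###..#...
.....##....####..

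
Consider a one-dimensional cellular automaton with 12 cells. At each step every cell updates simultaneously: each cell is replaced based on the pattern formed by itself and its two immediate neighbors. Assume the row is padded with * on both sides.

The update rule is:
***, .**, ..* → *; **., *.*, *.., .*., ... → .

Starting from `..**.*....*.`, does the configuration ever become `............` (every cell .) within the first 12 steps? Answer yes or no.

no

.**......*..
.*......*..*
.......*..**
......*..***
.....*..****
....*..*****
...*..******
..*..*******
.*..********
...*********
..**********
.***********
step 12 is .***********, still not uniform .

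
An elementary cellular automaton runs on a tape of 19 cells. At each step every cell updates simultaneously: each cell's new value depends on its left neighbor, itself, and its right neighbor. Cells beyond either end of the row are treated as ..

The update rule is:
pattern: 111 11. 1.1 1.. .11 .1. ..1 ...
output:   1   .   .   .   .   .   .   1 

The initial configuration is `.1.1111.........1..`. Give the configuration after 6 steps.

.11..11....111.....

....11..1111111...1
111......11111..1..
.1..1111..111.....1
.....11....1..111..
1111....11.....1..1
.11..11....111.....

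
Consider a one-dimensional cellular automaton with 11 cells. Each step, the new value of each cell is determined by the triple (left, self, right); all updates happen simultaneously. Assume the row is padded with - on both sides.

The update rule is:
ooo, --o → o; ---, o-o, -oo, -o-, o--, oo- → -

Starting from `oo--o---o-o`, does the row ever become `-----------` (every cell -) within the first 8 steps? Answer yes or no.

no

---o---o---
--o---o----
-o---o-----
o---o------
---o-------
--o--------
-o---------
o----------
step 8 is o----------, still not uniform -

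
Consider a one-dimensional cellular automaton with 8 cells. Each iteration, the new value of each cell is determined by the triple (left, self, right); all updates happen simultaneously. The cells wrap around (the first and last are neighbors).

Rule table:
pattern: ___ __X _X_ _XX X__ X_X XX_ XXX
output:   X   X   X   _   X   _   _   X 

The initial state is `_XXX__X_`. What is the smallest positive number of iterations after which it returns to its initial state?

iteration 1: X_X_XXXX
iteration 2: __X__XXX
iteration 3: XXXXX_X_
iteration 4: _XXX__X_

4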